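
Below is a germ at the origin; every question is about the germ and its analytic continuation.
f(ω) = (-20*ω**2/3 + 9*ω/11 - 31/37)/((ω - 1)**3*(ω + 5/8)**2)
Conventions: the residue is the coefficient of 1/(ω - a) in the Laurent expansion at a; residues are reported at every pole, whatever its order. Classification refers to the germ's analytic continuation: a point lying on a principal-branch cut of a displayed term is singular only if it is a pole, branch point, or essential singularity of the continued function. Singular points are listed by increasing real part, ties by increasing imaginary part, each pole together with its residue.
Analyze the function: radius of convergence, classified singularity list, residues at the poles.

Denominator factor (ω + 5/8)^2: pole of order 2 at -5/8, modulus 5/8.
Denominator factor (ω - 1)^3: pole of order 3 at 1, modulus 1.
The radius of convergence is the smallest modulus among the singular points: 5/8.
At the order-2 pole -5/8 set g(ω) = (ω - (-5/8))^2*f(ω) = (-20*ω**2/3 + 9*ω/11 - 31/37)/(ω - 1)**3.
Order-2 pole: residue = g'(a); g'(-5/8) = -1158400/2682537, so the residue is -1158400/2682537.
At the order-3 pole 1 set g(ω) = (ω - (1))^3*f(ω) = (-20*ω**2/3 + 9*ω/11 - 31/37)/(ω + 5/8)**2.
Order-3 pole: residue = g''(a)/2; g''(1) = 2316800/2682537, so the residue is 1158400/2682537.
List the singular points by increasing real part (a conjugate pair: the negative imaginary part first).

Radius of convergence at 0: 5/8.
At -5/8: a pole of order 2; residue -1158400/2682537.
At 1: a pole of order 3; residue 1158400/2682537.


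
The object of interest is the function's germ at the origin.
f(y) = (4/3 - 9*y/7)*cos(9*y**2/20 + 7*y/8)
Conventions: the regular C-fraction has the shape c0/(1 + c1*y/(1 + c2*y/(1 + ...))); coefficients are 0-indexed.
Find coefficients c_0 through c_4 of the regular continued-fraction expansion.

Taylor coefficients (expand at 0): a_0 = 4/3, a_1 = -9/7, a_2 = -49/96, a_3 = -21/640, a_4 = 744313/1843200.
c0 = a_0 = 4/3. Peel one level at a time: if S = 1 + c*y/S' with S'(0) = 1, then c is the y-coefficient of S and S' = c*y/(S - 1).
S_1 = c0/f = 1 + (27/28)*y + (8233/6272)*y^2 + ...; c1 = 27/28.
S_2 = c1*y/(S_1 - 1) = 1 + (-8233/6048)*y + (492989/3732480)*y^2 + ...; c2 = -8233/6048.
S_3 = c2*y/(S_2 - 1) = 1 + (3450923/35566560)*y + (272077228843/1301419948800)*y^2 + ...; c3 = 3450923/35566560.
S_4 = c3*y/(S_3 - 1) = 1 + (-49973368563/23193019640)*y + ...; c4 = -49973368563/23193019640.

The regular C-fraction coefficients are [4/3, 27/28, -8233/6048, 3450923/35566560, -49973368563/23193019640].


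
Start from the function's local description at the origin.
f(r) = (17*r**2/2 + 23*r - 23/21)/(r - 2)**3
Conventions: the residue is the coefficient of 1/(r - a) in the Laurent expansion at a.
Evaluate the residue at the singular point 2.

At the order-3 pole 2 set g(r) = (r - (2))^3*f(r) = 17*r**2/2 + 23*r - 23/21.
Order-3 pole: residue = g''(a)/2; g''(2) = 17, so the residue is 17/2.

The residue is 17/2.


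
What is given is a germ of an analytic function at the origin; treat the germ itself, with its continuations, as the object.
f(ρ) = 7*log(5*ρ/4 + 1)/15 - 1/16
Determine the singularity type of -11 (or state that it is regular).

There is no denominator, hence no pole anywhere.
Branch term log(1 - ρ/(-4/5)): argument at -11 is -51/4, nonzero, so -11 is not its branch point (a point on a principal cut is still regular for the continued germ).
So the germ continues analytically to -11.

The point is a regular point.


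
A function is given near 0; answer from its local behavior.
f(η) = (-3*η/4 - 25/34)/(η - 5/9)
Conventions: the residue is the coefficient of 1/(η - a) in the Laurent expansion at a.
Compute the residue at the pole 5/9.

The residue is -235/204.

At the order-1 pole 5/9 set g(η) = (η - (5/9))*f(η) = -3*η/4 - 25/34.
Simple pole: residue = g(a) at a = 5/9, which is -235/204.


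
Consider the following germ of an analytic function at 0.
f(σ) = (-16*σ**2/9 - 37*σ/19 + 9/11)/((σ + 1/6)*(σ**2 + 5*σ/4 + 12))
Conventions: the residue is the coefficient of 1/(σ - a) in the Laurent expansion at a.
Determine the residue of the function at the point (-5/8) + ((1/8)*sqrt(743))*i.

The factor σ**2 + 5*σ/4 + 12 splits as (σ - a)(σ - a') with a = (-5/8) + ((1/8)*sqrt(743))*i, a' = (-5/8) - ((1/8)*sqrt(743))*i. At the order-1 pole a set g(σ) = (σ - a)*f(σ) = [(-16*σ**2/9 - 37*σ/19 + 9/11)/(σ + 1/6)] / (σ - a').
Simple pole: residue = g(a) at a = (-5/8) + ((1/8)*sqrt(743))*i, which is (-498970/533577) + ((112994/36040701)*sqrt(743))*i.

The residue is (-498970/533577) + ((112994/36040701)*sqrt(743))*i.


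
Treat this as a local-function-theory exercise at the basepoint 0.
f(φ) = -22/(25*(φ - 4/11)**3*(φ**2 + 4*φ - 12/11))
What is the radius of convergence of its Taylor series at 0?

The radius of convergence is -2 + (2/11)*sqrt(154).

Denominator factor (φ**2 + 4*φ - 12/11): discriminant 224/11, real irrational roots -2 + (2/11)*sqrt(154) and -2 - (2/11)*sqrt(154); poles of order 1, moduli -2 + (2/11)*sqrt(154) and 2 + (2/11)*sqrt(154).
Denominator factor (φ - 4/11)^3: pole of order 3 at 4/11, modulus 4/11.
The radius of convergence is the smallest modulus among the singular points: -2 + (2/11)*sqrt(154).


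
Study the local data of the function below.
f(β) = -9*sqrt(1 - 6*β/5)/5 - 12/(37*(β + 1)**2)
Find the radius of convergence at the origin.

The radius of convergence is 5/6.

Denominator factor (β + 1)^2: pole of order 2 at -1, modulus 1.
Branch term (-9/5)*sqrt(1 - β/(5/6)): its argument vanishes at β = 5/6, a square-root branch point, modulus 5/6.
The radius of convergence is the smallest modulus among the singular points: 5/6.


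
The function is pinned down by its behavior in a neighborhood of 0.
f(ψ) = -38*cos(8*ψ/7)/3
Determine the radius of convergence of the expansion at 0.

The radius of convergence is infinite.

The factor cos(8*ψ/7) is entire and contributes no finite singular point.
The polynomial part has no poles.
No finite singular points: the Taylor series at 0 converges everywhere.


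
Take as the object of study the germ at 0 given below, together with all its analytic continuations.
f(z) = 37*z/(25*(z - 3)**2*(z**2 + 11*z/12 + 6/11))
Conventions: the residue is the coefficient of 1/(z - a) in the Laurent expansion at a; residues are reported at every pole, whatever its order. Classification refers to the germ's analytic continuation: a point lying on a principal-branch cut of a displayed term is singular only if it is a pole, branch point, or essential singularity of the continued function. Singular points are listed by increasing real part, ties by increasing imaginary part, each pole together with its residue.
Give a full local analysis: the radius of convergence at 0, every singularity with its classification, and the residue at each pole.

Radius of convergence at 0: (1/11)*sqrt(66).
At (-11/24) - ((5/264)*sqrt(935))*i: a pole of order 1; residue (302808/7317025) - ((6573864/3109735625)*sqrt(935))*i.
At (-11/24) + ((5/264)*sqrt(935))*i: a pole of order 1; residue (302808/7317025) + ((6573864/3109735625)*sqrt(935))*i.
At 3: a pole of order 2; residue -605616/7317025.


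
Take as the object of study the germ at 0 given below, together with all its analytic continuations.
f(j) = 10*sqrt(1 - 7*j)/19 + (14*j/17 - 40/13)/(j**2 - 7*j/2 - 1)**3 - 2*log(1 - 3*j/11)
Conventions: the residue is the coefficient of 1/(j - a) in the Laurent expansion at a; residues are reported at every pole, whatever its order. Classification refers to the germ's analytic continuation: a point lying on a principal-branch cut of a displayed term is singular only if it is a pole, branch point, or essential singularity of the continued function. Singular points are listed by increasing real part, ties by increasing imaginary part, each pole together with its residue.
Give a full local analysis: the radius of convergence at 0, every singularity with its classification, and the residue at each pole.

Radius of convergence at 0: 1/7.
At 7/4 - (1/4)*sqrt(65): a pole of order 3; residue (69408/60692125)*sqrt(65).
At 1/7: an algebraic (square-root) branch point.
At 11/3: a logarithmic branch point.
At 7/4 + (1/4)*sqrt(65): a pole of order 3; residue -(69408/60692125)*sqrt(65).

Denominator factor (j**2 - 7*j/2 - 1)^3: discriminant 65/4, real irrational roots 7/4 + (1/4)*sqrt(65) and 7/4 - (1/4)*sqrt(65); poles of order 3, moduli 7/4 + (1/4)*sqrt(65) and -7/4 + (1/4)*sqrt(65).
Branch term (-2)*log(1 - j/(11/3)): its argument vanishes at j = 11/3, a logarithmic branch point, modulus 11/3.
Branch term (10/19)*sqrt(1 - j/(1/7)): its argument vanishes at j = 1/7, a square-root branch point, modulus 1/7.
The radius of convergence is the smallest modulus among the singular points: 1/7.
The branch terms are analytic at 7/4 - (1/4)*sqrt(65) and contribute nothing to the residue; only the rational part matters.
The factor j**2 - 7*j/2 - 1 splits as (j - a)(j - a') with a = 7/4 - (1/4)*sqrt(65), a' = 7/4 + (1/4)*sqrt(65). At the order-3 pole a set g(j) = (j - a)^3*(rational part) = [14*j/17 - 40/13] / (j - a')^3.
Order-3 pole: residue = g''(a)/2; g''(7/4 - (1/4)*sqrt(65)) = (138816/60692125)*sqrt(65), so the residue is (69408/60692125)*sqrt(65).
The branch terms are analytic at 7/4 + (1/4)*sqrt(65) and contribute nothing to the residue; only the rational part matters.
The factor j**2 - 7*j/2 - 1 splits as (j - a)(j - a') with a = 7/4 + (1/4)*sqrt(65), a' = 7/4 - (1/4)*sqrt(65). At the order-3 pole a set g(j) = (j - a)^3*(rational part) = [14*j/17 - 40/13] / (j - a')^3.
Order-3 pole: residue = g''(a)/2; g''(7/4 + (1/4)*sqrt(65)) = -(138816/60692125)*sqrt(65), so the residue is -(69408/60692125)*sqrt(65).
List the singular points by increasing real part (a conjugate pair: the negative imaginary part first).


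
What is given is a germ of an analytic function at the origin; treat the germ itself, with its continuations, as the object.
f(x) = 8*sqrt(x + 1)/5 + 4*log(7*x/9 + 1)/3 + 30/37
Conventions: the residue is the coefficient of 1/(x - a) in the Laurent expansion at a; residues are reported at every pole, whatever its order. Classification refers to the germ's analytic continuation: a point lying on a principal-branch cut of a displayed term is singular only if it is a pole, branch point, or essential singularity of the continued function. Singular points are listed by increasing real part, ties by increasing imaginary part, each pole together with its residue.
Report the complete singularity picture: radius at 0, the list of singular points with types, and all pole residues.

Branch term (4/3)*log(1 - x/(-9/7)): its argument vanishes at x = -9/7, a logarithmic branch point, modulus 9/7.
Branch term (8/5)*sqrt(1 - x/(-1)): its argument vanishes at x = -1, a square-root branch point, modulus 1.
The radius of convergence is the smallest modulus among the singular points: 1.
List the singular points by increasing real part (a conjugate pair: the negative imaginary part first).

Radius of convergence at 0: 1.
At -9/7: a logarithmic branch point.
At -1: an algebraic (square-root) branch point.


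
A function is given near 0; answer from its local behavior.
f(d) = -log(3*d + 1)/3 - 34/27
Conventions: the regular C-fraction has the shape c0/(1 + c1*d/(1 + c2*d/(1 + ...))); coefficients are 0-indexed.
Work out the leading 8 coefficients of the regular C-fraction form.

Taylor coefficients (expand at 0): a_0 = -34/27, a_1 = -1, a_2 = 3/2, a_3 = -3, a_4 = 27/4, a_5 = -81/5, a_6 = 81/2, a_7 = -729/7.
c0 = a_0 = -34/27. Peel one level at a time: if S = 1 + c*d/S' with S'(0) = 1, then c is the d-coefficient of S and S' = c*d/(S - 1).
S_1 = c0/f = 1 + (-27/34)*d + (1053/578)*d^2 + ...; c1 = -27/34.
S_2 = c1*d/(S_1 - 1) = 1 + (39/17)*d + (-3/4)*d^2 + ...; c2 = 39/17.
S_3 = c2*d/(S_2 - 1) = 1 + (17/52)*d + (-1037/2704)*d^2 + ...; c3 = 17/52.
S_4 = c3*d/(S_3 - 1) = 1 + (61/52)*d + (-3/5)*d^2 + ...; c4 = 61/52.
S_5 = c4*d/(S_4 - 1) = 1 + (156/305)*d + (-47034/93025)*d^2 + ...; c5 = 156/305.
S_6 = c5*d/(S_5 - 1) = 1 + (603/610)*d + (-81/140)*d^2 + ...; c6 = 603/610.
S_7 = c6*d/(S_6 - 1) = 1 + (549/938)*d + ...; c7 = 549/938.

The regular C-fraction coefficients are [-34/27, -27/34, 39/17, 17/52, 61/52, 156/305, 603/610, 549/938].


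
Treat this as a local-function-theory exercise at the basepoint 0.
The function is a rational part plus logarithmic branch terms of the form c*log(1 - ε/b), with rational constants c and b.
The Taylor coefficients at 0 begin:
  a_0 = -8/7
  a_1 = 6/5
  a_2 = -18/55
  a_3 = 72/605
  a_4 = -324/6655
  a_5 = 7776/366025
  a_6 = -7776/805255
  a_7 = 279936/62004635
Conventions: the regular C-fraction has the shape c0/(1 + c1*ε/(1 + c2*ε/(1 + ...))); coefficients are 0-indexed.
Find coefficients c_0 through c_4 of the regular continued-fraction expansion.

The regular C-fraction coefficients are [-8/7, 21/20, -171/220, -20/627, 191/627].

Taylor coefficients (read off): a_0 = -8/7, a_1 = 6/5, a_2 = -18/55, a_3 = 72/605, a_4 = -324/6655.
c0 = a_0 = -8/7. Peel one level at a time: if S = 1 + c*ε/S' with S'(0) = 1, then c is the ε-coefficient of S and S' = c*ε/(S - 1).
S_1 = c0/f = 1 + (21/20)*ε + (3591/4400)*ε^2 + ...; c1 = 21/20.
S_2 = c1*ε/(S_1 - 1) = 1 + (-171/220)*ε + (-3/121)*ε^2 + ...; c2 = -171/220.
S_3 = c2*ε/(S_2 - 1) = 1 + (-20/627)*ε + (3820/393129)*ε^2 + ...; c3 = -20/627.
S_4 = c3*ε/(S_3 - 1) = 1 + (191/627)*ε + ...; c4 = 191/627.


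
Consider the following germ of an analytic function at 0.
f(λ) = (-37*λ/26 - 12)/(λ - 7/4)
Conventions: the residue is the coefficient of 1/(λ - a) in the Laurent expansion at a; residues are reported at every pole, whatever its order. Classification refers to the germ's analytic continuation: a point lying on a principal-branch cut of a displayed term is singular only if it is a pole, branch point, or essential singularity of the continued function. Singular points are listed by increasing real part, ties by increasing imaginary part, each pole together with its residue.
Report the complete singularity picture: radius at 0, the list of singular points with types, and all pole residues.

Denominator factor (λ - 7/4): pole of order 1 at 7/4, modulus 7/4.
The radius of convergence is the smallest modulus among the singular points: 7/4.
At the order-1 pole 7/4 set g(λ) = (λ - (7/4))*f(λ) = -37*λ/26 - 12.
Simple pole: residue = g(a) at a = 7/4, which is -1507/104.

Radius of convergence at 0: 7/4.
At 7/4: a pole of order 1; residue -1507/104.


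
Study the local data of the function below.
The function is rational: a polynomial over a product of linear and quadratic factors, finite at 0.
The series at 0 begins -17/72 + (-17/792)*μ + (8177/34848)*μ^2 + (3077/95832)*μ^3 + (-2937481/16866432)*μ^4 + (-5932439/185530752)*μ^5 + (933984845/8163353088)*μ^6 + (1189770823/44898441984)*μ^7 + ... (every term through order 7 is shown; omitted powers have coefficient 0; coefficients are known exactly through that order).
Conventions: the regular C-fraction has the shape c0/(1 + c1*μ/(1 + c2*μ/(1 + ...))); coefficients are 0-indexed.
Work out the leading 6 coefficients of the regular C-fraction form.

The regular C-fraction coefficients are [-17/72, -1/11, 485/44, -234257/21340, -2560844/113614645, -7725080/112677617].

Taylor coefficients (read off): a_0 = -17/72, a_1 = -17/792, a_2 = 8177/34848, a_3 = 3077/95832, a_4 = -2937481/16866432, a_5 = -5932439/185530752.
c0 = a_0 = -17/72. Peel one level at a time: if S = 1 + c*μ/S' with S'(0) = 1, then c is the μ-coefficient of S and S' = c*μ/(S - 1).
S_1 = c0/f = 1 + (-1/11)*μ + (485/484)*μ^2 + ...; c1 = -1/11.
S_2 = c1*μ/(S_1 - 1) = 1 + (485/44)*μ + (234257/1936)*μ^2 + ...; c2 = 485/44.
S_3 = c2*μ/(S_2 - 1) = 1 + (-234257/21340)*μ + (-58201/235225)*μ^2 + ...; c3 = -234257/21340.
S_4 = c3*μ/(S_3 - 1) = 1 + (-2560844/113614645)*μ + (-84800672/54876342049)*μ^2 + ...; c4 = -2560844/113614645.
S_5 = c4*μ/(S_4 - 1) = 1 + (-7725080/112677617)*μ + ...; c5 = -7725080/112677617.


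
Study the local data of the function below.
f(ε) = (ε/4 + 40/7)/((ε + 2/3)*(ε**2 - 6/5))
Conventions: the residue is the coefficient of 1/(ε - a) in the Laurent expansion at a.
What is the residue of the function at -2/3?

At the order-1 pole -2/3 set g(ε) = (ε - (-2/3))*f(ε) = (ε/4 + 40/7)/(ε**2 - 6/5).
Simple pole: residue = g(a) at a = -2/3, which is -3495/476.

The residue is -3495/476.


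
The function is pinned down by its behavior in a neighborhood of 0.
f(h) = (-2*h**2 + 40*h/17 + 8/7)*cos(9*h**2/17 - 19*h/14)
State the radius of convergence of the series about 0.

The factor cos(9*h**2/17 - 19*h/14) is entire and contributes no finite singular point.
The polynomial part has no poles.
No finite singular points: the Taylor series at 0 converges everywhere.

The radius of convergence is infinite.


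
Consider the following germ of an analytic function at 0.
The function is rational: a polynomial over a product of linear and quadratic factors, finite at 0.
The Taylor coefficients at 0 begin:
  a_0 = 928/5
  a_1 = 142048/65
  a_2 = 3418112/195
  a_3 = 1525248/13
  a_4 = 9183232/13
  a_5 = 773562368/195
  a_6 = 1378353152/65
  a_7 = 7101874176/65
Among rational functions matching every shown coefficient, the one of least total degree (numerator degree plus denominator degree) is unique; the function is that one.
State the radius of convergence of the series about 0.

No rational of total degree below 5 reproduces all 8 coefficients; solving the [2/3] Pade equations on them gives f(ε) = (-10*ε**2/3 + 17*ε/26 - 29/10)/(ε - 1/4)**3, whose expansion matches every shown term.
Denominator factor (ε - 1/4)^3: pole of order 3 at 1/4, modulus 1/4.
The radius of convergence is the smallest modulus among the singular points: 1/4.

The radius of convergence is 1/4.


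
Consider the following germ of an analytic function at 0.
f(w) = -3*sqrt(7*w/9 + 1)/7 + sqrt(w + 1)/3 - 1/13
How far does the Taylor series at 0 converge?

The radius of convergence is 1.

Branch term (1/3)*sqrt(1 - w/(-1)): its argument vanishes at w = -1, a square-root branch point, modulus 1.
Branch term (-3/7)*sqrt(1 - w/(-9/7)): its argument vanishes at w = -9/7, a square-root branch point, modulus 9/7.
The radius of convergence is the smallest modulus among the singular points: 1.


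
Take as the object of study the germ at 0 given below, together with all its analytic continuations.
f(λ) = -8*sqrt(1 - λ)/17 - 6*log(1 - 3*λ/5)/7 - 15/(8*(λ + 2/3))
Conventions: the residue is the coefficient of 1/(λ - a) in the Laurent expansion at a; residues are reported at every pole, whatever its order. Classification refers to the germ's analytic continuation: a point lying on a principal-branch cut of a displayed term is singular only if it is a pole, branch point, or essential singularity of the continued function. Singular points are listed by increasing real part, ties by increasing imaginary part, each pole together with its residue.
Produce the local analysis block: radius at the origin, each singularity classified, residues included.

Radius of convergence at 0: 2/3.
At -2/3: a pole of order 1; residue -15/8.
At 1: an algebraic (square-root) branch point.
At 5/3: a logarithmic branch point.

Denominator factor (λ + 2/3): pole of order 1 at -2/3, modulus 2/3.
Branch term (-6/7)*log(1 - λ/(5/3)): its argument vanishes at λ = 5/3, a logarithmic branch point, modulus 5/3.
Branch term (-8/17)*sqrt(1 - λ/(1)): its argument vanishes at λ = 1, a square-root branch point, modulus 1.
The radius of convergence is the smallest modulus among the singular points: 2/3.
The branch terms are analytic at -2/3 and contribute nothing to the residue; only the rational part matters.
At the order-1 pole -2/3 set g(λ) = (λ - (-2/3))*(rational part) = -15/8.
Simple pole: residue = g(a) at a = -2/3, which is -15/8.
List the singular points by increasing real part (a conjugate pair: the negative imaginary part first).


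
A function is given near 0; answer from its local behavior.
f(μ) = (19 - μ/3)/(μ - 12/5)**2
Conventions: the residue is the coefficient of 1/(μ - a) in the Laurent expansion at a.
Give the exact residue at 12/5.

The residue is -1/3.

At the order-2 pole 12/5 set g(μ) = (μ - (12/5))^2*f(μ) = 19 - μ/3.
Order-2 pole: residue = g'(a); g'(12/5) = -1/3, so the residue is -1/3.


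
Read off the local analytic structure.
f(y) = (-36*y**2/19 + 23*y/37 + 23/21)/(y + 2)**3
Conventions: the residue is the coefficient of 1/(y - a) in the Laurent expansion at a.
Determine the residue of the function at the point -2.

The residue is -36/19.

At the order-3 pole -2 set g(y) = (y - (-2))^3*f(y) = -36*y**2/19 + 23*y/37 + 23/21.
Order-3 pole: residue = g''(a)/2; g''(-2) = -72/19, so the residue is -36/19.


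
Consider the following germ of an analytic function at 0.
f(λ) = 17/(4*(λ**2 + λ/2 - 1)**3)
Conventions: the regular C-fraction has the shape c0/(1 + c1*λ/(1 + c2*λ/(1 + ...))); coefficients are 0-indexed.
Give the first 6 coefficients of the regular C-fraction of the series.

Taylor coefficients (expand at 0): a_0 = -17/4, a_1 = -51/8, a_2 = -153/8, a_3 = -493/16, a_4 = -3927/64, a_5 = -12597/128.
c0 = a_0 = -17/4. Peel one level at a time: if S = 1 + c*λ/S' with S'(0) = 1, then c is the λ-coefficient of S and S' = c*λ/(S - 1).
S_1 = c0/f = 1 + (-3/2)*λ + (-9/4)*λ^2 + ...; c1 = -3/2.
S_2 = c1*λ/(S_1 - 1) = 1 + (-3/2)*λ + (25/6)*λ^2 + ...; c2 = -3/2.
S_3 = c2*λ/(S_2 - 1) = 1 + (25/9)*λ + (853/324)*λ^2 + ...; c3 = 25/9.
S_4 = c3*λ/(S_3 - 1) = 1 + (-853/900)*λ + (-15983/30000)*λ^2 + ...; c4 = -853/900.
S_5 = c4*λ/(S_4 - 1) = 1 + (-47949/85300)*λ + ...; c5 = -47949/85300.

The regular C-fraction coefficients are [-17/4, -3/2, -3/2, 25/9, -853/900, -47949/85300].


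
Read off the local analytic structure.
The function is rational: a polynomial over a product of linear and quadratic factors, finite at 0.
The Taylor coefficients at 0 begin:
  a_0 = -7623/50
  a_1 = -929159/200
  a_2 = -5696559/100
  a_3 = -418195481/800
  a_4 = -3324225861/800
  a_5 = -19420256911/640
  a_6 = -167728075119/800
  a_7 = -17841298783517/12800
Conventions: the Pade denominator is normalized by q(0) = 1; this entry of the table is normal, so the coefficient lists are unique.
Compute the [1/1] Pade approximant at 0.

The Pade approximant has numerator coefficients [-7623/50, -24365407/8776]; denominator coefficients [1, -94158/7679].

Taylor coefficients needed (read off): a_0 = -7623/50, a_1 = -929159/200, a_2 = -5696559/100.
Write the denominator as Q(u) = 1 + q1*u. Requiring Q*f - P = O(u^3) with deg P <= 1 kills the coefficients of u^2..u^2 in Q*f:
  u^2: a_2 + q1*a_1 = 0, i.e. -5696559/100 + (-929159/200)*q1 = 0.
Solving this linear system: q1 = -94158/7679.
The numerator is Q*f truncated at degree 1: P0 = a_0 = -7623/50; P1 = a_1 + q1*a_0 = -24365407/8776.


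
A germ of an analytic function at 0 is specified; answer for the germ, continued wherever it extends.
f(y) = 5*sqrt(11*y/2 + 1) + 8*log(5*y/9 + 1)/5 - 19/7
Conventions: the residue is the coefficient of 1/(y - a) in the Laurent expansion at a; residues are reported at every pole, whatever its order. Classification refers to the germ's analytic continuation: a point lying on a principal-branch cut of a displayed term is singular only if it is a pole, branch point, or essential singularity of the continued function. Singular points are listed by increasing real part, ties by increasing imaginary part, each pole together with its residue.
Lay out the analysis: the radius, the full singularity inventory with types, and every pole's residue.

Radius of convergence at 0: 2/11.
At -9/5: a logarithmic branch point.
At -2/11: an algebraic (square-root) branch point.

Branch term (5)*sqrt(1 - y/(-2/11)): its argument vanishes at y = -2/11, a square-root branch point, modulus 2/11.
Branch term (8/5)*log(1 - y/(-9/5)): its argument vanishes at y = -9/5, a logarithmic branch point, modulus 9/5.
The radius of convergence is the smallest modulus among the singular points: 2/11.
List the singular points by increasing real part (a conjugate pair: the negative imaginary part first).


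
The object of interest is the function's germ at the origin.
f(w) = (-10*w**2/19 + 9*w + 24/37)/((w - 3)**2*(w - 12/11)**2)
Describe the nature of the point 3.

The point is a pole of order 2.

The denominator factor w - 3 vanishes at 3 and appears to the power 2; the numerator there equals 16107/703, nonzero, and no other factor vanishes.
Hence a pole whose order is the multiplicity, 2.


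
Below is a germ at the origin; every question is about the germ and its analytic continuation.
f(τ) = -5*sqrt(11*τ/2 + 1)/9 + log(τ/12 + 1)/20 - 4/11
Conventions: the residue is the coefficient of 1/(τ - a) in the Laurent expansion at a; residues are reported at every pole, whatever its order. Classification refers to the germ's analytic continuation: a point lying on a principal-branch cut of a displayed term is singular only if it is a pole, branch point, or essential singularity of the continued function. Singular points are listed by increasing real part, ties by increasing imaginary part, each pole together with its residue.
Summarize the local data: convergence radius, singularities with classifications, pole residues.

Branch term (-5/9)*sqrt(1 - τ/(-2/11)): its argument vanishes at τ = -2/11, a square-root branch point, modulus 2/11.
Branch term (1/20)*log(1 - τ/(-12)): its argument vanishes at τ = -12, a logarithmic branch point, modulus 12.
The radius of convergence is the smallest modulus among the singular points: 2/11.
List the singular points by increasing real part (a conjugate pair: the negative imaginary part first).

Radius of convergence at 0: 2/11.
At -12: a logarithmic branch point.
At -2/11: an algebraic (square-root) branch point.


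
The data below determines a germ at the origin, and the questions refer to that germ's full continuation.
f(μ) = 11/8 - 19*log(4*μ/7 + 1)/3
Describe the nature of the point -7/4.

The point is a logarithmic branch point.

The term (-19/3)*log(1 - μ/(-7/4)) has argument 1 - -7/4/(-7/4) = 0 at -7/4: a logarithmic (infinitely-sheeted) branch point; the remaining terms are analytic or single-valued there.


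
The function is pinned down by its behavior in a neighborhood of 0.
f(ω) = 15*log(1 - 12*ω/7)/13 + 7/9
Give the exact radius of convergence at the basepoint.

Branch term (15/13)*log(1 - ω/(7/12)): its argument vanishes at ω = 7/12, a logarithmic branch point, modulus 7/12.
The radius of convergence is the smallest modulus among the singular points: 7/12.

The radius of convergence is 7/12.


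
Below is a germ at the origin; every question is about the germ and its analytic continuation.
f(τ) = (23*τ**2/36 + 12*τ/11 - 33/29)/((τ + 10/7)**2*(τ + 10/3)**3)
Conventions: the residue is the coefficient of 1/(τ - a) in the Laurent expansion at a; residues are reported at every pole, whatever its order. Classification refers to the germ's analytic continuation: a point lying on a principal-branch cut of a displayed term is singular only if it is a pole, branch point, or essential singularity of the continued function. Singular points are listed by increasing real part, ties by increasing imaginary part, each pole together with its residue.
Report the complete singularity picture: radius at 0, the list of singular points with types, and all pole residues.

Denominator factor (τ + 10/3)^3: pole of order 3 at -10/3, modulus 10/3.
Denominator factor (τ + 10/7)^2: pole of order 2 at -10/7, modulus 10/7.
The radius of convergence is the smallest modulus among the singular points: 10/7.
At the order-3 pole -10/3 set g(τ) = (τ - (-10/3))^3*f(τ) = (23*τ**2/36 + 12*τ/11 - 33/29)/(τ + 10/7)**2.
Order-3 pole: residue = g''(a)/2; g''(-10/3) = -86189187/204160000, so the residue is -86189187/408320000.
At the order-2 pole -10/7 set g(τ) = (τ - (-10/7))^2*f(τ) = (23*τ**2/36 + 12*τ/11 - 33/29)/(τ + 10/3)**3.
Order-2 pole: residue = g'(a); g'(-10/7) = 86189187/408320000, so the residue is 86189187/408320000.
List the singular points by increasing real part (a conjugate pair: the negative imaginary part first).

Radius of convergence at 0: 10/7.
At -10/3: a pole of order 3; residue -86189187/408320000.
At -10/7: a pole of order 2; residue 86189187/408320000.


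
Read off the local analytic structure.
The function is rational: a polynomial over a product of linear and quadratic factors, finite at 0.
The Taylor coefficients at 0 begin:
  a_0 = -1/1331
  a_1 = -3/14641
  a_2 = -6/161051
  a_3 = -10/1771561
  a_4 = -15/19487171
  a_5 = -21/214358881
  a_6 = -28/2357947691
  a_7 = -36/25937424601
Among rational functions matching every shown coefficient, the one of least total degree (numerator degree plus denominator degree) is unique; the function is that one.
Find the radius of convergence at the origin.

No rational of total degree below 3 reproduces all 8 coefficients; solving the [0/3] Pade equations on them gives f(r) = (r - 11)**(-3), whose expansion matches every shown term.
Denominator factor (r - 11)^3: pole of order 3 at 11, modulus 11.
The radius of convergence is the smallest modulus among the singular points: 11.

The radius of convergence is 11.


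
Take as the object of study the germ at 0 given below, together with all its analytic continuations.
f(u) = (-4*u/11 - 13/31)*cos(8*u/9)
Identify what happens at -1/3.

There is no denominator, hence no pole anywhere.
The factor cos(8*u/9) is entire.
So the germ continues analytically to -1/3.

The point is a regular point.


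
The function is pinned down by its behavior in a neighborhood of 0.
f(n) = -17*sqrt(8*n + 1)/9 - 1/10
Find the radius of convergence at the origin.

Branch term (-17/9)*sqrt(1 - n/(-1/8)): its argument vanishes at n = -1/8, a square-root branch point, modulus 1/8.
The radius of convergence is the smallest modulus among the singular points: 1/8.

The radius of convergence is 1/8.


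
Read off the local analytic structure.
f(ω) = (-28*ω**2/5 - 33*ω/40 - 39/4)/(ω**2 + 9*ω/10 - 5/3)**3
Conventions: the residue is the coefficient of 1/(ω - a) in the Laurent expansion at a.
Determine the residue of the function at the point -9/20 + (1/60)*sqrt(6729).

The factor ω**2 + 9*ω/10 - 5/3 splits as (ω - a)(ω - a') with a = -9/20 + (1/60)*sqrt(6729), a' = -9/20 - (1/60)*sqrt(6729). At the order-3 pole a set g(ω) = (ω - a)^3*f(ω) = [-28*ω**2/5 - 33*ω/40 - 39/4] / (ω - a')^3.
Order-3 pole: residue = g''(a)/2; g''(-9/20 + (1/60)*sqrt(6729)) = -(75855300/11284642907)*sqrt(6729), so the residue is -(37927650/11284642907)*sqrt(6729).

The residue is -(37927650/11284642907)*sqrt(6729).


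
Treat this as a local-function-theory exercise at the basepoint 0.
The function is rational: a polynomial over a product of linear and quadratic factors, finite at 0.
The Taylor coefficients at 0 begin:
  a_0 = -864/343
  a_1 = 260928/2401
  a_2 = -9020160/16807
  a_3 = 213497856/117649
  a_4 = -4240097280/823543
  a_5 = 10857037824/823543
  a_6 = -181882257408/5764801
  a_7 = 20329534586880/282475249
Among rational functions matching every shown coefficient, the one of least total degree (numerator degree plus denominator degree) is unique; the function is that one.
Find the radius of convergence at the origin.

No rational of total degree below 4 reproduces all 8 coefficients; solving the [1/3] Pade equations on them gives f(ρ) = (19*ρ - 1/2)/(ρ + 7/12)**3, whose expansion matches every shown term.
Denominator factor (ρ + 7/12)^3: pole of order 3 at -7/12, modulus 7/12.
The radius of convergence is the smallest modulus among the singular points: 7/12.

The radius of convergence is 7/12.


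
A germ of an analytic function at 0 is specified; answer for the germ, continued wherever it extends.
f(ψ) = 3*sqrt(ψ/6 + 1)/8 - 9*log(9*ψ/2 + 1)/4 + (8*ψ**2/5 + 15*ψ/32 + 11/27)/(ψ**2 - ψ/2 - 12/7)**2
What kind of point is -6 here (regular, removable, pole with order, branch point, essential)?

The point is an algebraic (square-root) branch point.

The term (3/8)*sqrt(1 - ψ/(-6)) has argument 1 - -6/(-6) = 0 at -6: a square-root (algebraic, two-sheeted) branch point; the remaining terms are analytic or single-valued there.


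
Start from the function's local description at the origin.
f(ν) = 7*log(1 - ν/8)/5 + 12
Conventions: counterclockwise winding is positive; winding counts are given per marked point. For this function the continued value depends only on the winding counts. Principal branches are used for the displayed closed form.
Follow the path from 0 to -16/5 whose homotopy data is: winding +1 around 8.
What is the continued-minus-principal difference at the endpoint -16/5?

The rational part is single-valued and drops out of the difference; each branch term changes only by its own monodromy.
(7/5)*log(1 - ν/(8)): each positive loop around 8 adds 2*pi*i to the log, so winding +1 contributes (7/5)*(1)*2*pi*i = (14/5)*pi*i.
Summing the contributions at ν = -16/5 gives (14/5)*pi*i.

Continued minus principal equals (14/5)*pi*i.


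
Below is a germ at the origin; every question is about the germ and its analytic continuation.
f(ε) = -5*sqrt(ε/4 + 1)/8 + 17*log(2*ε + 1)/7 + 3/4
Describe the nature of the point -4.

The term (-5/8)*sqrt(1 - ε/(-4)) has argument 1 - -4/(-4) = 0 at -4: a square-root (algebraic, two-sheeted) branch point; the remaining terms are analytic or single-valued there.

The point is an algebraic (square-root) branch point.


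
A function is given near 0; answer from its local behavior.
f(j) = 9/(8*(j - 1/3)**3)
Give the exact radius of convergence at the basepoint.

The radius of convergence is 1/3.

Denominator factor (j - 1/3)^3: pole of order 3 at 1/3, modulus 1/3.
The radius of convergence is the smallest modulus among the singular points: 1/3.


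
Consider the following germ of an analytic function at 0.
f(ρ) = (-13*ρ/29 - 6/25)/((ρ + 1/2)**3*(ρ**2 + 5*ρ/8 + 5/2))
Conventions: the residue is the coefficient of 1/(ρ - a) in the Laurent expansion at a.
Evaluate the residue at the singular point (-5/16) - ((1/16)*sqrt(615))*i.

The residue is (184768/14335425) + ((237376/101336625)*sqrt(615))*i.

The factor ρ**2 + 5*ρ/8 + 5/2 splits as (ρ - a)(ρ - a') with a = (-5/16) - ((1/16)*sqrt(615))*i, a' = (-5/16) + ((1/16)*sqrt(615))*i. At the order-1 pole a set g(ρ) = (ρ - a)*f(ρ) = [(-13*ρ/29 - 6/25)/(ρ + 1/2)**3] / (ρ - a').
Simple pole: residue = g(a) at a = (-5/16) - ((1/16)*sqrt(615))*i, which is (184768/14335425) + ((237376/101336625)*sqrt(615))*i.


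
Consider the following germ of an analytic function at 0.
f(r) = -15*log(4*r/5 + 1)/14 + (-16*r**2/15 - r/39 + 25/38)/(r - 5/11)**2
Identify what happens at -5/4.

The term (-15/14)*log(1 - r/(-5/4)) has argument 1 - -5/4/(-5/4) = 0 at -5/4: a logarithmic (infinitely-sheeted) branch point; the remaining terms are analytic or single-valued there.

The point is a logarithmic branch point.


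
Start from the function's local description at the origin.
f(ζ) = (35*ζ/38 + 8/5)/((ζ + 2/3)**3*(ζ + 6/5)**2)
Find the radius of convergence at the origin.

The radius of convergence is 2/3.

Denominator factor (ζ + 6/5)^2: pole of order 2 at -6/5, modulus 6/5.
Denominator factor (ζ + 2/3)^3: pole of order 3 at -2/3, modulus 2/3.
The radius of convergence is the smallest modulus among the singular points: 2/3.


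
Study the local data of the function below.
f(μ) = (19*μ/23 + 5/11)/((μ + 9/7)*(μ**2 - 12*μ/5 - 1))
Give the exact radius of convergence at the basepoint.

Denominator factor (μ**2 - 12*μ/5 - 1): discriminant 244/25, real irrational roots 6/5 + (1/5)*sqrt(61) and 6/5 - (1/5)*sqrt(61); poles of order 1, moduli 6/5 + (1/5)*sqrt(61) and -6/5 + (1/5)*sqrt(61).
Denominator factor (μ + 9/7): pole of order 1 at -9/7, modulus 9/7.
The radius of convergence is the smallest modulus among the singular points: -6/5 + (1/5)*sqrt(61).

The radius of convergence is -6/5 + (1/5)*sqrt(61).


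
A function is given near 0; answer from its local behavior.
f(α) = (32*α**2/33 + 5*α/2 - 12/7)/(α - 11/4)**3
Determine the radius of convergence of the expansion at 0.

The radius of convergence is 11/4.

Denominator factor (α - 11/4)^3: pole of order 3 at 11/4, modulus 11/4.
The radius of convergence is the smallest modulus among the singular points: 11/4.


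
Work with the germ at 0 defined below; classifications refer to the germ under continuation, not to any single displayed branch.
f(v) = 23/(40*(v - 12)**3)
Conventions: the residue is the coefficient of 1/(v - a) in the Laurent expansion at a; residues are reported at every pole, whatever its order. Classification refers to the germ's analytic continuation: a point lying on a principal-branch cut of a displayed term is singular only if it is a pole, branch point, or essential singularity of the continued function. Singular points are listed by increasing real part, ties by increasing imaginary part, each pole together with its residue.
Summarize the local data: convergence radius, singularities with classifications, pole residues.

Radius of convergence at 0: 12.
At 12: a pole of order 3; residue 0.

Denominator factor (v - 12)^3: pole of order 3 at 12, modulus 12.
The radius of convergence is the smallest modulus among the singular points: 12.
At the order-3 pole 12 set g(v) = (v - (12))^3*f(v) = 23/40.
Order-3 pole: residue = g''(a)/2; g''(12) = 0, so the residue is 0.


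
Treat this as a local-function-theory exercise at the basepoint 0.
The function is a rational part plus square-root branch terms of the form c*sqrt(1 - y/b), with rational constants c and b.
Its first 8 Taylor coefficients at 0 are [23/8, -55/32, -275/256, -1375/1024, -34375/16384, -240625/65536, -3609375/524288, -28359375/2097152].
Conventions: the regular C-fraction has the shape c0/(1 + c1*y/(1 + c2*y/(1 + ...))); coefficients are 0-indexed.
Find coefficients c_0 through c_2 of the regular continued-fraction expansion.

The regular C-fraction coefficients are [23/8, 55/92, -225/184].

Taylor coefficients (read off): a_0 = 23/8, a_1 = -55/32, a_2 = -275/256.
c0 = a_0 = 23/8. Peel one level at a time: if S = 1 + c*y/S' with S'(0) = 1, then c is the y-coefficient of S and S' = c*y/(S - 1).
S_1 = c0/f = 1 + (55/92)*y + (12375/16928)*y^2 + ...; c1 = 55/92.
S_2 = c1*y/(S_1 - 1) = 1 + (-225/184)*y + ...; c2 = -225/184.


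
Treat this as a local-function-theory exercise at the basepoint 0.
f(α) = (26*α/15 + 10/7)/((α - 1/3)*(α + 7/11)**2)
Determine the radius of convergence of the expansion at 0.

The radius of convergence is 1/3.

Denominator factor (α + 7/11)^2: pole of order 2 at -7/11, modulus 7/11.
Denominator factor (α - 1/3): pole of order 1 at 1/3, modulus 1/3.
The radius of convergence is the smallest modulus among the singular points: 1/3.


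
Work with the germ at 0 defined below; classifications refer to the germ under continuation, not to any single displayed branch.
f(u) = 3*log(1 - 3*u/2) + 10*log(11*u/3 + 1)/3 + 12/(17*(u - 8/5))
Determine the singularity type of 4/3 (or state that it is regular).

The point is a regular point.

Denominator factors: u - 8/5 = -4/15 at u = 4/3 — none vanishes.
Branch term log(1 - u/(2/3)): argument at 4/3 is -1, nonzero, so 4/3 is not its branch point (a point on a principal cut is still regular for the continued germ).
Branch term log(1 - u/(-3/11)): argument at 4/3 is 53/9, nonzero, so 4/3 is not its branch point (a point on a principal cut is still regular for the continued germ).
So the germ continues analytically to 4/3.


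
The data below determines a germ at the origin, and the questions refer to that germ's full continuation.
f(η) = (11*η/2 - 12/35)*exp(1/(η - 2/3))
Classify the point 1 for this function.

There is no denominator, hence no pole anywhere.
The essential point of exp(1/(η - (2/3))) is 2/3, not 1.
So the germ continues analytically to 1.

The point is a regular point.


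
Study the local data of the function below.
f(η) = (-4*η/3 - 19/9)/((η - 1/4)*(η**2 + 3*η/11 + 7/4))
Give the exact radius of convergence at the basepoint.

The radius of convergence is 1/4.

Denominator factor (η - 1/4): pole of order 1 at 1/4, modulus 1/4.
Denominator factor (η**2 + 3*η/11 + 7/4): discriminant -838/121, complex-conjugate roots (-3/22) + ((1/22)*sqrt(838))*i and (-3/22) - ((1/22)*sqrt(838))*i; poles of order 1, moduli (1/2)*sqrt(7) and (1/2)*sqrt(7).
The radius of convergence is the smallest modulus among the singular points: 1/4.
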